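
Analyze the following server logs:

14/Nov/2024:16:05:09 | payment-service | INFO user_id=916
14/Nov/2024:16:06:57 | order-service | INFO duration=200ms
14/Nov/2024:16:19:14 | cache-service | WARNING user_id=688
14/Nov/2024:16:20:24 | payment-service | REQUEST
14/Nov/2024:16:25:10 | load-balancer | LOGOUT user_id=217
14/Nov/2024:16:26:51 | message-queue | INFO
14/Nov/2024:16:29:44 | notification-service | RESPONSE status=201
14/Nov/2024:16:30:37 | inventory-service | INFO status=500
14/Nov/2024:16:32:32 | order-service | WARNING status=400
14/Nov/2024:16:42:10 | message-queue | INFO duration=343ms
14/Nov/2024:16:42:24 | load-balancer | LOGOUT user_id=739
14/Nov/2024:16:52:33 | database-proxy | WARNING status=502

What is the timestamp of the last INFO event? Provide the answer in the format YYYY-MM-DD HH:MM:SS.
2024-11-14 16:42:10

To find the last event:

1. Filter for all INFO events
2. Sort by timestamp
3. Select the last one
4. Timestamp: 2024-11-14 16:42:10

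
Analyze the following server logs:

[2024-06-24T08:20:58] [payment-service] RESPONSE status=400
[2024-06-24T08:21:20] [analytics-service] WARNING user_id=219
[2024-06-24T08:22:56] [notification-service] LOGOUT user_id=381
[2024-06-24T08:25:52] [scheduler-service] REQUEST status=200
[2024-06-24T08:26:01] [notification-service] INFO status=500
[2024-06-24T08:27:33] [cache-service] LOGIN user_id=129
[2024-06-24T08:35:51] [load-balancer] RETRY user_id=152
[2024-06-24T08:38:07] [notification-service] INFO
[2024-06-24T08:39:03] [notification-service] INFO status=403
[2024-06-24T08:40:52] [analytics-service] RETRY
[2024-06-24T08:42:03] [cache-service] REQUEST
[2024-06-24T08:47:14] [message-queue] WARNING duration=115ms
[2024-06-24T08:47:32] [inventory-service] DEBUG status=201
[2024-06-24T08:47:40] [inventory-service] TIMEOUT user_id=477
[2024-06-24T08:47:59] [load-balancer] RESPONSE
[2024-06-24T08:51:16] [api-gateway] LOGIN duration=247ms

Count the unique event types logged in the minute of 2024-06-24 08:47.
4

To count unique event types:

1. Filter events in the minute starting at 2024-06-24 08:47
2. Extract event types from matching entries
3. Count unique types: 4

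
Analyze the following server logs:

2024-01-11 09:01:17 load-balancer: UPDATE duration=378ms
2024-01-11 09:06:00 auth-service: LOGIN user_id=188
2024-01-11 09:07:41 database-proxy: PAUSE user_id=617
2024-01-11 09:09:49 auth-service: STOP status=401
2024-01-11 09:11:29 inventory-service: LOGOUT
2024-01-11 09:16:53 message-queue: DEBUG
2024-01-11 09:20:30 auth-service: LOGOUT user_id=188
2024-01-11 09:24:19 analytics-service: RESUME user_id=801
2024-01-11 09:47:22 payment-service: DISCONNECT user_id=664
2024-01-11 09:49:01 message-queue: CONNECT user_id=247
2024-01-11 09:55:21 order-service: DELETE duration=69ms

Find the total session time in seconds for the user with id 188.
870

To calculate session duration:

1. Find LOGIN event for user_id=188: 2024-01-11 09:06:00
2. Find LOGOUT event for user_id=188: 2024-01-11 09:20:30
3. Session duration: 2024-01-11 09:20:30 - 2024-01-11 09:06:00 = 870 seconds (14 minutes)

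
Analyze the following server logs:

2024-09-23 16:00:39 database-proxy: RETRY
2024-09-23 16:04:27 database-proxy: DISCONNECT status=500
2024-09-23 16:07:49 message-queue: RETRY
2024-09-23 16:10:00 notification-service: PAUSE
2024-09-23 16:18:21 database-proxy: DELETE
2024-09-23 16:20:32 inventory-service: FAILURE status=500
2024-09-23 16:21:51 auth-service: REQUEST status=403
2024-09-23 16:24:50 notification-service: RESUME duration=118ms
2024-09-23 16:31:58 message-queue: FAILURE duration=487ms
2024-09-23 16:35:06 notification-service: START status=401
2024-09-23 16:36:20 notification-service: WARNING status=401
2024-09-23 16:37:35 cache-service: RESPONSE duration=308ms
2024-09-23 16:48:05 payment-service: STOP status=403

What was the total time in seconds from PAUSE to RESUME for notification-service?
890

To calculate state duration:

1. Find PAUSE event for notification-service: 2024-09-23 16:10:00
2. Find RESUME event for notification-service: 2024-09-23 16:24:50
3. Calculate duration: 2024-09-23 16:24:50 - 2024-09-23 16:10:00 = 890 seconds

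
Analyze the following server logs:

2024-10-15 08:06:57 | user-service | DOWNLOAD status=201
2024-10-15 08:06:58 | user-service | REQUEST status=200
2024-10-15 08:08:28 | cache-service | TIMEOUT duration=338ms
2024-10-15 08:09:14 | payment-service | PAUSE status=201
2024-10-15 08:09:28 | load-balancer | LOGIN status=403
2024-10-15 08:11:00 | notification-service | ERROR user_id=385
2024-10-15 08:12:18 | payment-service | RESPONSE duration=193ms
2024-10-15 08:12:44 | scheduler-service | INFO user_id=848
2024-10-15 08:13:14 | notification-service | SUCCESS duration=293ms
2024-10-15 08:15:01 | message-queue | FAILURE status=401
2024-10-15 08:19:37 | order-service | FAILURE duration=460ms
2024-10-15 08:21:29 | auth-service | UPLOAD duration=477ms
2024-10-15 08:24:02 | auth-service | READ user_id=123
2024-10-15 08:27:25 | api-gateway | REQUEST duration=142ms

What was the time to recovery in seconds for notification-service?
134

To calculate recovery time:

1. Find ERROR event for notification-service: 2024-10-15 08:11:00
2. Find next SUCCESS event for notification-service: 2024-10-15 08:13:14
3. Recovery time: 2024-10-15 08:13:14 - 2024-10-15 08:11:00 = 134 seconds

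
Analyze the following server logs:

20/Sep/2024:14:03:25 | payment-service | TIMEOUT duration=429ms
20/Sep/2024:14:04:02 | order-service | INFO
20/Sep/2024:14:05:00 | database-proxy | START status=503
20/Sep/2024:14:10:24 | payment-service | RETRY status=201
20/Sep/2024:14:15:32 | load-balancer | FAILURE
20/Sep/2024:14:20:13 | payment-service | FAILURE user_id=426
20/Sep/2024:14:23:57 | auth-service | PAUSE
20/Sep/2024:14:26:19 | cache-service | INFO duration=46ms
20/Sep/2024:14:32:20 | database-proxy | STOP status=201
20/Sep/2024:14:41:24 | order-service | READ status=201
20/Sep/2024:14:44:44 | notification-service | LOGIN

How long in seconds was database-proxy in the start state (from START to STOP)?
1640

To calculate state duration:

1. Find START event for database-proxy: 20/Sep/2024:14:05:00
2. Find STOP event for database-proxy: 20/Sep/2024:14:32:20
3. Calculate duration: 20/Sep/2024:14:32:20 - 20/Sep/2024:14:05:00 = 1640 seconds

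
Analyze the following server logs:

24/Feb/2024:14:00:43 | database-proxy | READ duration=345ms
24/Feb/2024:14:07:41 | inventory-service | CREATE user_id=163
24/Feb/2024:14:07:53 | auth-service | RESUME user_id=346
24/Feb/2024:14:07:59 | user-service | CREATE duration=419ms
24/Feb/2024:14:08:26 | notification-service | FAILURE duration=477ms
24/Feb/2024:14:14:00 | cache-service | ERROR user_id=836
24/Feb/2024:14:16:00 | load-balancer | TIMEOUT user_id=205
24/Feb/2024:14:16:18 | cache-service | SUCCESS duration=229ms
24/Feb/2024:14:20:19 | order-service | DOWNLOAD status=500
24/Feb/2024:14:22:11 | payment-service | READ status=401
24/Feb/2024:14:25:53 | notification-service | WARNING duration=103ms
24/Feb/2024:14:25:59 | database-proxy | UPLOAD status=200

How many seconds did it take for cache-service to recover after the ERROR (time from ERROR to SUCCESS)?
138

To calculate recovery time:

1. Find ERROR event for cache-service: 24/Feb/2024:14:14:00
2. Find next SUCCESS event for cache-service: 24/Feb/2024:14:16:18
3. Recovery time: 24/Feb/2024:14:16:18 - 24/Feb/2024:14:14:00 = 138 seconds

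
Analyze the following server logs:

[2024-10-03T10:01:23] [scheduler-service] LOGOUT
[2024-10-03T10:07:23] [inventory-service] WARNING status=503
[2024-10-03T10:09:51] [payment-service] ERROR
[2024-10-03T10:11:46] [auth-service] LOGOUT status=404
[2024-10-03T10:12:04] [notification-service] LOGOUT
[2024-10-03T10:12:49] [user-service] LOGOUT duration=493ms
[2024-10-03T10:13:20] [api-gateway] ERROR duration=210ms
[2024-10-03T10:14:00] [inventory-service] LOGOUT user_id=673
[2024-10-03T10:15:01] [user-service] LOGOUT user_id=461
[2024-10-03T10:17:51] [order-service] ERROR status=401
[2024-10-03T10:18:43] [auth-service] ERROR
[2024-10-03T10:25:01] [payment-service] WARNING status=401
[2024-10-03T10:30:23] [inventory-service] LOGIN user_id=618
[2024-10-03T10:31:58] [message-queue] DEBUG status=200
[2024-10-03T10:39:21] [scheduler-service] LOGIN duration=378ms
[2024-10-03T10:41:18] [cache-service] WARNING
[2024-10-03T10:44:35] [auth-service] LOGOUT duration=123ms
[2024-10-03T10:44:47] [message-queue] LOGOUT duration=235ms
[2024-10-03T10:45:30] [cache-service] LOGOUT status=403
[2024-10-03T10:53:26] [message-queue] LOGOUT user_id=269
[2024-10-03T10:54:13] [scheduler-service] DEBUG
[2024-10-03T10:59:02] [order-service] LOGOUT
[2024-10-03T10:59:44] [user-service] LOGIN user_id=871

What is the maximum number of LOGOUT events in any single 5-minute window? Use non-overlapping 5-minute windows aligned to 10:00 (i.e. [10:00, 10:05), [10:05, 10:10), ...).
4

To find the burst window:

1. Divide the log period into non-overlapping 5-minute windows starting at 10:00
2. Count LOGOUT events in each window
3. Find the window with maximum count
4. Maximum events in a window: 4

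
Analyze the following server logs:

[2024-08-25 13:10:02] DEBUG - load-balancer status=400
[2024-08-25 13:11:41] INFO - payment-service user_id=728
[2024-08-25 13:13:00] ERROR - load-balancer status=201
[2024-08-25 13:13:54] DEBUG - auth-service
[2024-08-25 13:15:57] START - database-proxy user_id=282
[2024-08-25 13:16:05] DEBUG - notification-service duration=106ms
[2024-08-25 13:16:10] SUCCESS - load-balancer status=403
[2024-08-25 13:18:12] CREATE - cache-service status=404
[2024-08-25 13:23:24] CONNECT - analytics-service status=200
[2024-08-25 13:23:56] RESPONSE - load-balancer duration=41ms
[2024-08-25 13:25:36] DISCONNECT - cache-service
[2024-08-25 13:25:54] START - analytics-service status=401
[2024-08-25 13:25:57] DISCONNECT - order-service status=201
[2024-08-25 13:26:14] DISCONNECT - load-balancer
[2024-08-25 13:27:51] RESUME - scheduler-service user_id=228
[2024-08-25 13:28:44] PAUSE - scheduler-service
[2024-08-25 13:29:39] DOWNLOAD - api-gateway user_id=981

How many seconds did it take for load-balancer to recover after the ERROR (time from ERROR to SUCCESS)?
190

To calculate recovery time:

1. Find ERROR event for load-balancer: 2024-08-25 13:13:00
2. Find next SUCCESS event for load-balancer: 2024-08-25 13:16:10
3. Recovery time: 2024-08-25 13:16:10 - 2024-08-25 13:13:00 = 190 seconds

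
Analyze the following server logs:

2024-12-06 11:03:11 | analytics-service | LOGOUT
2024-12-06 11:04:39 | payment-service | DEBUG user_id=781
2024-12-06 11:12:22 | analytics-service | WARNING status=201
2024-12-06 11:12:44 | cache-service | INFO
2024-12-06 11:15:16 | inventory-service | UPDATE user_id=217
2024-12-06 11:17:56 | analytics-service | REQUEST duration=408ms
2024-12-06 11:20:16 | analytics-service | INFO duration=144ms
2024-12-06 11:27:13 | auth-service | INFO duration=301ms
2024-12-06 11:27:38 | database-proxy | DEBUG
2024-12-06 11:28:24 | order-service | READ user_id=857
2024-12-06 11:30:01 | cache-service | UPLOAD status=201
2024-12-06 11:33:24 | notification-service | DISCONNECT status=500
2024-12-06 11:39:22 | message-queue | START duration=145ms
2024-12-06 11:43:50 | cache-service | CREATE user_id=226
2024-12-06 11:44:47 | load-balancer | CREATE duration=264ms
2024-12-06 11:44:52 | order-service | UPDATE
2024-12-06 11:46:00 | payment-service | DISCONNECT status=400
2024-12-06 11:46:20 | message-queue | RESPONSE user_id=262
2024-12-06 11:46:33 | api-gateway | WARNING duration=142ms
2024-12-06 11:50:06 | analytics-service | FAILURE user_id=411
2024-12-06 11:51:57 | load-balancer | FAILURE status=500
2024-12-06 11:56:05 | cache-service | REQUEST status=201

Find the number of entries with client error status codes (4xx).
1

To find matching entries:

1. Pattern to match: client error status codes (4xx)
2. Scan each log entry for the pattern
3. Count matches: 1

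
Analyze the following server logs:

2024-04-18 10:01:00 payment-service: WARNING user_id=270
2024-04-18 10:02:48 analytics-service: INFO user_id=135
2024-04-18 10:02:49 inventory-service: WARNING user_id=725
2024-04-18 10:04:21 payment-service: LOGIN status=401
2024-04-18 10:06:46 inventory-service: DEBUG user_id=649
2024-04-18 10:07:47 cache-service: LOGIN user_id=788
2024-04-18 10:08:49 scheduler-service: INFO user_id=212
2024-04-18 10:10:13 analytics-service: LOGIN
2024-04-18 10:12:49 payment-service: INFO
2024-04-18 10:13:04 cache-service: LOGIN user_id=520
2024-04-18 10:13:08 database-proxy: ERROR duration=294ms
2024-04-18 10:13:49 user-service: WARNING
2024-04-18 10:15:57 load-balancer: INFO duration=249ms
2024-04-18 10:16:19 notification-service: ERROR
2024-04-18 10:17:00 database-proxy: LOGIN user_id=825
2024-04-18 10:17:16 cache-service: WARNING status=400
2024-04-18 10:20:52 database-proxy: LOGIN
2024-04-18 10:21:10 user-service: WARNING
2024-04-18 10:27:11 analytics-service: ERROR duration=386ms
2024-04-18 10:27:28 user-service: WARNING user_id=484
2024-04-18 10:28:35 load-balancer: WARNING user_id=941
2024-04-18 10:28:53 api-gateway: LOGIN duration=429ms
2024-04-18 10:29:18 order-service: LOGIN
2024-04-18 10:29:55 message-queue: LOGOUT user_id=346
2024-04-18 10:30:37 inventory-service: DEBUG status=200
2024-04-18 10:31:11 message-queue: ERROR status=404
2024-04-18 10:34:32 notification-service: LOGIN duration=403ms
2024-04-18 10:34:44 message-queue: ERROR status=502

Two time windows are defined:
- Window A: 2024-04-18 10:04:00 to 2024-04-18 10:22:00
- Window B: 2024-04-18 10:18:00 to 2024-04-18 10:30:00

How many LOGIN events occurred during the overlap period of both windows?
1

To find overlap events:

1. Window A: 2024-04-18 10:04:00 to 2024-04-18 10:22:00
2. Window B: 2024-04-18 10:18:00 to 2024-04-18 10:30:00
3. Overlap period: 2024-04-18 10:18:00 to 2024-04-18 10:22:00
4. Count LOGIN events in overlap: 1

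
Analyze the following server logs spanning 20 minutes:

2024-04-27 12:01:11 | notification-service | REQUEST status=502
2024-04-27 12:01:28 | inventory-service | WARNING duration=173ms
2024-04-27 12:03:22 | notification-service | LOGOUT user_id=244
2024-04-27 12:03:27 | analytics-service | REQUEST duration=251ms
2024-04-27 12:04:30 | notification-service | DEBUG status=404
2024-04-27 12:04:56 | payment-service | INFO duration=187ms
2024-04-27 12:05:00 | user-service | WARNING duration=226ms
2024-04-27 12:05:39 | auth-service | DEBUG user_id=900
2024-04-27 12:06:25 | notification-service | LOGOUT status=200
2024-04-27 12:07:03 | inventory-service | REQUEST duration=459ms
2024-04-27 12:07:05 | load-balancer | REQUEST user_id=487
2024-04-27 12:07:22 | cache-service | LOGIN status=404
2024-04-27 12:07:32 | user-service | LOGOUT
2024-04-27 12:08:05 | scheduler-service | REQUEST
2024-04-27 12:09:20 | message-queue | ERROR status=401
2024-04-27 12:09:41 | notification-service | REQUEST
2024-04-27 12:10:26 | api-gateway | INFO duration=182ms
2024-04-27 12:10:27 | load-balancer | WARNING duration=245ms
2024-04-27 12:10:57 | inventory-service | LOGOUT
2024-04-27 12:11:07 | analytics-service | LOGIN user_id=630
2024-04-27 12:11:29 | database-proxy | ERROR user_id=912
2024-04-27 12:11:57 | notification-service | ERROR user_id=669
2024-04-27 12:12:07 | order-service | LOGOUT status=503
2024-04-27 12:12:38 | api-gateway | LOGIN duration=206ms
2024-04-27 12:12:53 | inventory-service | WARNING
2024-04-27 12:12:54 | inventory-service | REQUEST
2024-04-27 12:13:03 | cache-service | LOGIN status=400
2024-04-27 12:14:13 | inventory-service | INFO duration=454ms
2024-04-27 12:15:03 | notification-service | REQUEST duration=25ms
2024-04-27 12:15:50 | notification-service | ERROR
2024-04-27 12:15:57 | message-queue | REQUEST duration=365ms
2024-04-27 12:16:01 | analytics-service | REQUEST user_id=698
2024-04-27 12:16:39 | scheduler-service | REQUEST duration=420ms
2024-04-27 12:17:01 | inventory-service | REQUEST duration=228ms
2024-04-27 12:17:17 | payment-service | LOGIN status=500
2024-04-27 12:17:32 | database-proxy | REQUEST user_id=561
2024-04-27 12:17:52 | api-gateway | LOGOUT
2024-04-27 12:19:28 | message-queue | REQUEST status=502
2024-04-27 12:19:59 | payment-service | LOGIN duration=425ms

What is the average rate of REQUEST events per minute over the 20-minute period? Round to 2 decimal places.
0.7

To calculate the rate:

1. Count total REQUEST events: 14
2. Total time period: 20 minutes
3. Rate = 14 / 20 = 0.7 events per minute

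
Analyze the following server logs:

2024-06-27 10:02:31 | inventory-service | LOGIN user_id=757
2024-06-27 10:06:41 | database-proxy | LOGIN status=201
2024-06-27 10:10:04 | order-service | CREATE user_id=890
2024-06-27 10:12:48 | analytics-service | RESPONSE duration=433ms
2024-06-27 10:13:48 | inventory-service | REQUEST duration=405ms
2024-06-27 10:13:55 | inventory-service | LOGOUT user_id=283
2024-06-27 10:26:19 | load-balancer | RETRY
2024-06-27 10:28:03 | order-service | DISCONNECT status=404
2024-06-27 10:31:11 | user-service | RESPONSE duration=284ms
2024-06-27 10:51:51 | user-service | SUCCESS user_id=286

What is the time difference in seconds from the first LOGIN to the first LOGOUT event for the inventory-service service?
684

To find the time between events:

1. Locate the first LOGIN event for inventory-service: 2024-06-27 10:02:31
2. Locate the first LOGOUT event for inventory-service: 2024-06-27 10:13:55
3. Calculate the difference: 2024-06-27 10:13:55 - 2024-06-27 10:02:31 = 684 seconds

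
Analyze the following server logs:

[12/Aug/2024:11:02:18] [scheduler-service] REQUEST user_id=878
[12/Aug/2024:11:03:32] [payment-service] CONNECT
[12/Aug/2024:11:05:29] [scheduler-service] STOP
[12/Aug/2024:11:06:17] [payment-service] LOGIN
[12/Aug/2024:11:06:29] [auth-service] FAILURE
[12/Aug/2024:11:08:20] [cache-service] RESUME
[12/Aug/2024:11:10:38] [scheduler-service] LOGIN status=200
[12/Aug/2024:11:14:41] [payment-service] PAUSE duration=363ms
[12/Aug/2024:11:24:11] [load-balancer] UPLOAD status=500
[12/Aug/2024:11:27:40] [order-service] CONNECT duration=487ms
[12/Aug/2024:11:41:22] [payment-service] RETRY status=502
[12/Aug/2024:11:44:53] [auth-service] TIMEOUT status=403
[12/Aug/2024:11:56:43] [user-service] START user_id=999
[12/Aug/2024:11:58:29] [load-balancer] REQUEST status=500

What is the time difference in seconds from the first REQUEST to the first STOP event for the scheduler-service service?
191

To find the time between events:

1. Locate the first REQUEST event for scheduler-service: 12/Aug/2024:11:02:18
2. Locate the first STOP event for scheduler-service: 12/Aug/2024:11:05:29
3. Calculate the difference: 12/Aug/2024:11:05:29 - 12/Aug/2024:11:02:18 = 191 seconds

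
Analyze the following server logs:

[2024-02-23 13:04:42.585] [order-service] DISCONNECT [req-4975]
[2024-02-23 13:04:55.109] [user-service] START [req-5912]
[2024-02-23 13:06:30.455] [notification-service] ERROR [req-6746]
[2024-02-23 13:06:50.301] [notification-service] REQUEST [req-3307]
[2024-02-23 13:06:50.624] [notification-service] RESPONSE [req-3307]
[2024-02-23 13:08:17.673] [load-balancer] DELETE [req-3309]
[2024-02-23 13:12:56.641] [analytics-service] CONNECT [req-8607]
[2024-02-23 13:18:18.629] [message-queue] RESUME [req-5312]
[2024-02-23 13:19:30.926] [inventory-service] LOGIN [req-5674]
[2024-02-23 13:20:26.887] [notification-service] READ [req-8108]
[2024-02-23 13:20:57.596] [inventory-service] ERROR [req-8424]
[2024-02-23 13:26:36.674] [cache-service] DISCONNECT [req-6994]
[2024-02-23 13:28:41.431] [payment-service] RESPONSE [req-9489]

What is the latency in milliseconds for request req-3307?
323

To calculate latency:

1. Find REQUEST with id req-3307: 2024-02-23 13:06:50.301
2. Find RESPONSE with id req-3307: 2024-02-23 13:06:50.624
3. Latency: 2024-02-23 13:06:50.624 - 2024-02-23 13:06:50.301 = 323ms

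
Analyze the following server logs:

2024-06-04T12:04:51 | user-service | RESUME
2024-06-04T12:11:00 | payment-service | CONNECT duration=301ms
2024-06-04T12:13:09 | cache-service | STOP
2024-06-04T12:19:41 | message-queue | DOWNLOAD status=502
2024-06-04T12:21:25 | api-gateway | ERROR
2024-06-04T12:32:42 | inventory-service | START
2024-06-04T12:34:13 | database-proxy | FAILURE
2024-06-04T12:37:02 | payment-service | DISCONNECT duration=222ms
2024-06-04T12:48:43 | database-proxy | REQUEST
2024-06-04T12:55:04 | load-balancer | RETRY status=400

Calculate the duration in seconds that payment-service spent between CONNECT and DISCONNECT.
1562

To calculate state duration:

1. Find CONNECT event for payment-service: 2024-06-04T12:11:00
2. Find DISCONNECT event for payment-service: 2024-06-04T12:37:02
3. Calculate duration: 2024-06-04T12:37:02 - 2024-06-04T12:11:00 = 1562 seconds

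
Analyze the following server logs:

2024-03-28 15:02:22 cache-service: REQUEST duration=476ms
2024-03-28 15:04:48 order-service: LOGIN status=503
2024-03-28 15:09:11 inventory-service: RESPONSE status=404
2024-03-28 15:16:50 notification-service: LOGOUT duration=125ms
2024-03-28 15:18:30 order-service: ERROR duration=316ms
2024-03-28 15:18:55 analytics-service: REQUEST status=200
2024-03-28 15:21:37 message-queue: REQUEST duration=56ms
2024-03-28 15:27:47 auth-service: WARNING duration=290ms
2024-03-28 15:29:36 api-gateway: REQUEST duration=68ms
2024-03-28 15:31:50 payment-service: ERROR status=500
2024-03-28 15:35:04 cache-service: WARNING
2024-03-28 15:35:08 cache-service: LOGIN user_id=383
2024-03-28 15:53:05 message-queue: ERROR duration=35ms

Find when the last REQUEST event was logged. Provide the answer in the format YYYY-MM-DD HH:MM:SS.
2024-03-28 15:29:36

To find the last event:

1. Filter for all REQUEST events
2. Sort by timestamp
3. Select the last one
4. Timestamp: 2024-03-28 15:29:36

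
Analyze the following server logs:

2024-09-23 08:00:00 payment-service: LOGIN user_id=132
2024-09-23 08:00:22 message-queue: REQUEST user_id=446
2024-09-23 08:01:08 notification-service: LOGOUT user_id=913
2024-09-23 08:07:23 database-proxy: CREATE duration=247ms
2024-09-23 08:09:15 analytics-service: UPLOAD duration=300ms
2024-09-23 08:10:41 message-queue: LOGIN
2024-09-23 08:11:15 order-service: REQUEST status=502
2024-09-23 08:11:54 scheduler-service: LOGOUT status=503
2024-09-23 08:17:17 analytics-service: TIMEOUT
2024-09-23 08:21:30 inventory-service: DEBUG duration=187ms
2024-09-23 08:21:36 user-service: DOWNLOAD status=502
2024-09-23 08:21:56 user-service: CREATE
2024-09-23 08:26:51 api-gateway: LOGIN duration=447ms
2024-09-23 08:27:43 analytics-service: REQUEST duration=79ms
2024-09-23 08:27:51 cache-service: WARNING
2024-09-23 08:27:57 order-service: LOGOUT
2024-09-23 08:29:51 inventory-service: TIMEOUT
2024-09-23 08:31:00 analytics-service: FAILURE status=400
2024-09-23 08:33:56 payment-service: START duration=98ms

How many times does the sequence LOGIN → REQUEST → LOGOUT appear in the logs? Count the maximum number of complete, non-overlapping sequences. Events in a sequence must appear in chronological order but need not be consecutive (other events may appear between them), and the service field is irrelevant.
3

To count sequences:

1. Look for pattern: LOGIN → REQUEST → LOGOUT
2. Greedily scan the log in chronological order, matching each sequence element in turn (ignoring service)
3. Each time the full pattern completes, increment the count and restart matching from the next event
4. Complete non-overlapping sequences found: 3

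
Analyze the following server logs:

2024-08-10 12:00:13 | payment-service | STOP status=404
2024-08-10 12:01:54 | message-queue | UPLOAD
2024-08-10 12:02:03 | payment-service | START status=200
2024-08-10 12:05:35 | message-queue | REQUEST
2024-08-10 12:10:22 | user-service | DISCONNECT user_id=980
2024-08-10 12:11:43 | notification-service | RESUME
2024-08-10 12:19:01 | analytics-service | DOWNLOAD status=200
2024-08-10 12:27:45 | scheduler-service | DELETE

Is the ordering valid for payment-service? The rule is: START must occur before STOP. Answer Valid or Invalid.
Invalid

To validate ordering:

1. Required order: START → STOP
2. Rule: START must occur before STOP
3. Check actual order of events for payment-service
4. Result: Invalid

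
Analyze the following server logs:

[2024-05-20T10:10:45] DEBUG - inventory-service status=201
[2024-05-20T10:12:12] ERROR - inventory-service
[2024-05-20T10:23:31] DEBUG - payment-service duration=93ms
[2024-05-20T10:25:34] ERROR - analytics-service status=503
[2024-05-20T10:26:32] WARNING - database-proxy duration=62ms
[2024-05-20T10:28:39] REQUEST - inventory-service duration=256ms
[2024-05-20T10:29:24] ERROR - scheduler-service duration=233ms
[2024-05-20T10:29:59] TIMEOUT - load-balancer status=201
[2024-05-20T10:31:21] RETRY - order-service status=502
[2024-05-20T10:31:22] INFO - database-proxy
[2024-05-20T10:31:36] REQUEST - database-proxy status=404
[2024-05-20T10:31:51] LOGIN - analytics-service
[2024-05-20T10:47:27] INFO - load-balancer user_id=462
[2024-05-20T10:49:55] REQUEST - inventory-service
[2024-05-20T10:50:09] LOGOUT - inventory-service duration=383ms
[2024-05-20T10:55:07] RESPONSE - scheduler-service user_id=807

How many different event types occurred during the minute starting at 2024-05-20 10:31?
4

To count unique event types:

1. Filter events in the minute starting at 2024-05-20 10:31
2. Extract event types from matching entries
3. Count unique types: 4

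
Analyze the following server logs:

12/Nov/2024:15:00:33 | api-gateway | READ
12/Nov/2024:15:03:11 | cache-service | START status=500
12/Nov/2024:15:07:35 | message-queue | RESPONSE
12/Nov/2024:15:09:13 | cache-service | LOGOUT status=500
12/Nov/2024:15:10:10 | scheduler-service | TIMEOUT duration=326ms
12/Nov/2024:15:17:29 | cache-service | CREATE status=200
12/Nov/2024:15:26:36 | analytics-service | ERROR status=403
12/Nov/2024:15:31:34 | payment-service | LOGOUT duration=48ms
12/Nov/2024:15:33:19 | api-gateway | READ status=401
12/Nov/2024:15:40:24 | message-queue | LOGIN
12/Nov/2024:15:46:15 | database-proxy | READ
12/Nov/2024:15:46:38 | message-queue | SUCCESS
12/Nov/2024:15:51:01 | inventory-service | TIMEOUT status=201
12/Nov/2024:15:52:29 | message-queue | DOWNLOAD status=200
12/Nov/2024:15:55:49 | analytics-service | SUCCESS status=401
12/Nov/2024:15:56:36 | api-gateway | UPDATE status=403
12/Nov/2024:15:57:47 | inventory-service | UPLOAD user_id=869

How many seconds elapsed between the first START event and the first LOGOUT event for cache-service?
362

To find the time between events:

1. Locate the first START event for cache-service: 12/Nov/2024:15:03:11
2. Locate the first LOGOUT event for cache-service: 12/Nov/2024:15:09:13
3. Calculate the difference: 12/Nov/2024:15:09:13 - 12/Nov/2024:15:03:11 = 362 seconds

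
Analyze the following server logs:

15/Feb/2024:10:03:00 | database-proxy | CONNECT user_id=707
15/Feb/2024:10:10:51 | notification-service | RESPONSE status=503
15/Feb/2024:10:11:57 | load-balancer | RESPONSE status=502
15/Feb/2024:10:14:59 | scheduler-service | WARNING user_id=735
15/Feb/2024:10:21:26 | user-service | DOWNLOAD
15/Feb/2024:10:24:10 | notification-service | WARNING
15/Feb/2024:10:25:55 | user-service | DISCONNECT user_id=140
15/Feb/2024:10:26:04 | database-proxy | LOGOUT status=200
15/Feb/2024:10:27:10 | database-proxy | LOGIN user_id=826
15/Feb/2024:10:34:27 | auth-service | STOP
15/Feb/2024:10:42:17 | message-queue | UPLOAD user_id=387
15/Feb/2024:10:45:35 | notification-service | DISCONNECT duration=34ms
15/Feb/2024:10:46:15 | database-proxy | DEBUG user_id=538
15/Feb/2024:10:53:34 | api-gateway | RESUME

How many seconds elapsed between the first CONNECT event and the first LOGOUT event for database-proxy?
1384

To find the time between events:

1. Locate the first CONNECT event for database-proxy: 15/Feb/2024:10:03:00
2. Locate the first LOGOUT event for database-proxy: 15/Feb/2024:10:26:04
3. Calculate the difference: 15/Feb/2024:10:26:04 - 15/Feb/2024:10:03:00 = 1384 seconds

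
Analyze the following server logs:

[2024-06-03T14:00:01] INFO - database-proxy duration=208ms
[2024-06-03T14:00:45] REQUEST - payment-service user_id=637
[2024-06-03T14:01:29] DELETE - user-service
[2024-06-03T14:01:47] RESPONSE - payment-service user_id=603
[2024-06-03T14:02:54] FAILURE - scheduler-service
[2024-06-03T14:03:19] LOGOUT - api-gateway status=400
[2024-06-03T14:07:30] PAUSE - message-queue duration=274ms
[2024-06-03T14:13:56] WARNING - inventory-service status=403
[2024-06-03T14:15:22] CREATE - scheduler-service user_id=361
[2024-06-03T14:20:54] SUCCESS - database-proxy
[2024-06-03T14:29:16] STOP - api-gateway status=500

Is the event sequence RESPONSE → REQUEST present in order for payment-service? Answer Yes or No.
No

To verify sequence order:

1. Find all events in sequence RESPONSE → REQUEST for payment-service
2. Extract their timestamps
3. Check if timestamps are in ascending order
4. Result: No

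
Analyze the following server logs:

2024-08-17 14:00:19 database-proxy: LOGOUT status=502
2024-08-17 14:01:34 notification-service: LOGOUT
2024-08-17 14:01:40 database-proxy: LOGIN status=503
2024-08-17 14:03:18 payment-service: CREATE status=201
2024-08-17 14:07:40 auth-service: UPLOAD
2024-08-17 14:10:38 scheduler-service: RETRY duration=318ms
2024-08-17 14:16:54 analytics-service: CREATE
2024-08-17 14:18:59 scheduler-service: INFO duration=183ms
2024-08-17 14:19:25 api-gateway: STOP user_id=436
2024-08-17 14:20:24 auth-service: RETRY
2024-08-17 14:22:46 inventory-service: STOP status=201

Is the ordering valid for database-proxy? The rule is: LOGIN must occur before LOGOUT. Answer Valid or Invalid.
Invalid

To validate ordering:

1. Required order: LOGIN → LOGOUT
2. Rule: LOGIN must occur before LOGOUT
3. Check actual order of events for database-proxy
4. Result: Invalid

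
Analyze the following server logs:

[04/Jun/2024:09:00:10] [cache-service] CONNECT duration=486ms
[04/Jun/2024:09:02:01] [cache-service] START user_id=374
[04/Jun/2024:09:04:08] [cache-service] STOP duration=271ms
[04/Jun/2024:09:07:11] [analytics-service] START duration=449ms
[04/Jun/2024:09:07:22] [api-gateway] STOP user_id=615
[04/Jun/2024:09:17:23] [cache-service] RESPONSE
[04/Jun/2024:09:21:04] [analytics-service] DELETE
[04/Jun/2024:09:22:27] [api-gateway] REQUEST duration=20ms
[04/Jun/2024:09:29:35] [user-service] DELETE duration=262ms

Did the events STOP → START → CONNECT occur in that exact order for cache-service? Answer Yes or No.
No

To verify sequence order:

1. Find all events in sequence STOP → START → CONNECT for cache-service
2. Extract their timestamps
3. Check if timestamps are in ascending order
4. Result: No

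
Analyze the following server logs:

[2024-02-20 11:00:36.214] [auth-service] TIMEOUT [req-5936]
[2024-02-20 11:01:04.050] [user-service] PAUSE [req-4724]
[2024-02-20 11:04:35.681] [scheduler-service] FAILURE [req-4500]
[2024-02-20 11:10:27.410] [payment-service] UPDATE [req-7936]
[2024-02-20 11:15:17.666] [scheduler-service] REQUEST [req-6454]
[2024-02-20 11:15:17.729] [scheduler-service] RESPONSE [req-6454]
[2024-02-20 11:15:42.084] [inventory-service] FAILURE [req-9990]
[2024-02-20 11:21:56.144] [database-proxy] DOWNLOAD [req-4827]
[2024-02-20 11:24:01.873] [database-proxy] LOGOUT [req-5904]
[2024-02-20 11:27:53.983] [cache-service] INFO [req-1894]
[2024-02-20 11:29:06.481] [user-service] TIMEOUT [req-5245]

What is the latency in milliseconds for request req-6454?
63

To calculate latency:

1. Find REQUEST with id req-6454: 2024-02-20 11:15:17.666
2. Find RESPONSE with id req-6454: 2024-02-20 11:15:17.729
3. Latency: 2024-02-20 11:15:17.729 - 2024-02-20 11:15:17.666 = 63ms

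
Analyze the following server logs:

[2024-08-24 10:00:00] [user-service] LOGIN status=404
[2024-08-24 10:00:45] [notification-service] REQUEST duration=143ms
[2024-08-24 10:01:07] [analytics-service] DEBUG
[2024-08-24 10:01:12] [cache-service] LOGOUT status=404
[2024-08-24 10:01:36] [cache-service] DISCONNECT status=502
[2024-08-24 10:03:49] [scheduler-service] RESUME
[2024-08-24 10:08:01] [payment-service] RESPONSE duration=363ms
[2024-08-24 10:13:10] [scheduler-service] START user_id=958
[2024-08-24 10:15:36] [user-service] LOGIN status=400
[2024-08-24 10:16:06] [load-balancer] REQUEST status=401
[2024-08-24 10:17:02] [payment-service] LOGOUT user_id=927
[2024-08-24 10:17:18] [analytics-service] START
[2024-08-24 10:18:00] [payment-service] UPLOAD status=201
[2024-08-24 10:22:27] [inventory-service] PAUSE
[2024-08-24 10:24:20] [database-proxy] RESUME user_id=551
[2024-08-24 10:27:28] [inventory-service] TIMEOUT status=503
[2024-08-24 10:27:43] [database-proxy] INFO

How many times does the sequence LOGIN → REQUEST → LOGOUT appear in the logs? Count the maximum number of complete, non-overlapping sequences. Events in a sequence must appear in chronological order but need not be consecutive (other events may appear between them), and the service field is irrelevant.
2

To count sequences:

1. Look for pattern: LOGIN → REQUEST → LOGOUT
2. Greedily scan the log in chronological order, matching each sequence element in turn (ignoring service)
3. Each time the full pattern completes, increment the count and restart matching from the next event
4. Complete non-overlapping sequences found: 2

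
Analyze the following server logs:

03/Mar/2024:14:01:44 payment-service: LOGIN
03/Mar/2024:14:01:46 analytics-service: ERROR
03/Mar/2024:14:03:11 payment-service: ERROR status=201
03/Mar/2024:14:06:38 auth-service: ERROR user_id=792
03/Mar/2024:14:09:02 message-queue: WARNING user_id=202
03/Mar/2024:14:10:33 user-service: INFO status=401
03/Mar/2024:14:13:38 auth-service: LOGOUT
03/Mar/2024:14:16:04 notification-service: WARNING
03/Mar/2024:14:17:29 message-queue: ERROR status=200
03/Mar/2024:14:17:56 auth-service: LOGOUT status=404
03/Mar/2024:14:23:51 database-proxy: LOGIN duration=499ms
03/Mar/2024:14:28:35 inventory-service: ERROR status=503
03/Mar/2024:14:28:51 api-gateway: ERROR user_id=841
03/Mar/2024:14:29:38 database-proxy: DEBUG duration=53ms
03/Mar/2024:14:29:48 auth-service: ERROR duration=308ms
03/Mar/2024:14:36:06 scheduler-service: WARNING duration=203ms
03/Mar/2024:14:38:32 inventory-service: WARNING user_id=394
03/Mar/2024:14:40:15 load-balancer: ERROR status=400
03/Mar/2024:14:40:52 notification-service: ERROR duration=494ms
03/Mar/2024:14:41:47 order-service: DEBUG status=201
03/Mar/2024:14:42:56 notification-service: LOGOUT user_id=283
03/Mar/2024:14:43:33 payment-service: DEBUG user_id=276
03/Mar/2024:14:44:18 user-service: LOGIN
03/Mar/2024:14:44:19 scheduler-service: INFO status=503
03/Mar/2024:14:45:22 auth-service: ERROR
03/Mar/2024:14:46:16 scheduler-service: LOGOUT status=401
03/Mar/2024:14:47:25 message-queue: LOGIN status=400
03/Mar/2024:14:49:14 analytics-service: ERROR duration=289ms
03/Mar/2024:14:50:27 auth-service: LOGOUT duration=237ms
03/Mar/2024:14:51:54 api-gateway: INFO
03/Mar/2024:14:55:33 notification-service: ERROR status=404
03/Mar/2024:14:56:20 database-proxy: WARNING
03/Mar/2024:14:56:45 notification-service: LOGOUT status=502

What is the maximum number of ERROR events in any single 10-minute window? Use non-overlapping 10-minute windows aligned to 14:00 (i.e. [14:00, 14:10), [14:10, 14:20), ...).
4

To find the burst window:

1. Divide the log period into non-overlapping 10-minute windows starting at 14:00
2. Count ERROR events in each window
3. Find the window with maximum count
4. Maximum events in a window: 4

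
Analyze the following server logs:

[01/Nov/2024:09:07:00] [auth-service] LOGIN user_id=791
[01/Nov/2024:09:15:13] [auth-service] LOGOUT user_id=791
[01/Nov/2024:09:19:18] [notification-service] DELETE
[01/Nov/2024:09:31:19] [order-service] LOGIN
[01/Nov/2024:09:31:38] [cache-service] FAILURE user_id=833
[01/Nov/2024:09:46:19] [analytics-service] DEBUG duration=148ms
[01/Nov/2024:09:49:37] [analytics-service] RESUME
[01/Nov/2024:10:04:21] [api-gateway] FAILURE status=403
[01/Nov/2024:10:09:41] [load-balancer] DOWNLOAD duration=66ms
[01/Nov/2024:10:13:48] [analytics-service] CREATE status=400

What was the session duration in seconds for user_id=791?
493

To calculate session duration:

1. Find LOGIN event for user_id=791: 01/Nov/2024:09:07:00
2. Find LOGOUT event for user_id=791: 01/Nov/2024:09:15:13
3. Session duration: 01/Nov/2024:09:15:13 - 01/Nov/2024:09:07:00 = 493 seconds (8 minutes)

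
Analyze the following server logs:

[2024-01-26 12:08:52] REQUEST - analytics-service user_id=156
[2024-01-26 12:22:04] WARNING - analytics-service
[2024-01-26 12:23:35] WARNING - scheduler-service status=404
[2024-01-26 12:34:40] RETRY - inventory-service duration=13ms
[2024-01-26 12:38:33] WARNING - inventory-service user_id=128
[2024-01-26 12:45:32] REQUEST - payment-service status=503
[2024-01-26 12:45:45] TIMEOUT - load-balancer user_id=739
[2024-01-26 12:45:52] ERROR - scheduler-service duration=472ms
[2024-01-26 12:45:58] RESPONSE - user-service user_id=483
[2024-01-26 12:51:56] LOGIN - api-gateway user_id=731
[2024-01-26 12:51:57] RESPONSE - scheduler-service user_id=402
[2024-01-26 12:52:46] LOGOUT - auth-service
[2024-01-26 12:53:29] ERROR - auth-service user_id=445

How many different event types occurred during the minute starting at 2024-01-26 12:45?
4

To count unique event types:

1. Filter events in the minute starting at 2024-01-26 12:45
2. Extract event types from matching entries
3. Count unique types: 4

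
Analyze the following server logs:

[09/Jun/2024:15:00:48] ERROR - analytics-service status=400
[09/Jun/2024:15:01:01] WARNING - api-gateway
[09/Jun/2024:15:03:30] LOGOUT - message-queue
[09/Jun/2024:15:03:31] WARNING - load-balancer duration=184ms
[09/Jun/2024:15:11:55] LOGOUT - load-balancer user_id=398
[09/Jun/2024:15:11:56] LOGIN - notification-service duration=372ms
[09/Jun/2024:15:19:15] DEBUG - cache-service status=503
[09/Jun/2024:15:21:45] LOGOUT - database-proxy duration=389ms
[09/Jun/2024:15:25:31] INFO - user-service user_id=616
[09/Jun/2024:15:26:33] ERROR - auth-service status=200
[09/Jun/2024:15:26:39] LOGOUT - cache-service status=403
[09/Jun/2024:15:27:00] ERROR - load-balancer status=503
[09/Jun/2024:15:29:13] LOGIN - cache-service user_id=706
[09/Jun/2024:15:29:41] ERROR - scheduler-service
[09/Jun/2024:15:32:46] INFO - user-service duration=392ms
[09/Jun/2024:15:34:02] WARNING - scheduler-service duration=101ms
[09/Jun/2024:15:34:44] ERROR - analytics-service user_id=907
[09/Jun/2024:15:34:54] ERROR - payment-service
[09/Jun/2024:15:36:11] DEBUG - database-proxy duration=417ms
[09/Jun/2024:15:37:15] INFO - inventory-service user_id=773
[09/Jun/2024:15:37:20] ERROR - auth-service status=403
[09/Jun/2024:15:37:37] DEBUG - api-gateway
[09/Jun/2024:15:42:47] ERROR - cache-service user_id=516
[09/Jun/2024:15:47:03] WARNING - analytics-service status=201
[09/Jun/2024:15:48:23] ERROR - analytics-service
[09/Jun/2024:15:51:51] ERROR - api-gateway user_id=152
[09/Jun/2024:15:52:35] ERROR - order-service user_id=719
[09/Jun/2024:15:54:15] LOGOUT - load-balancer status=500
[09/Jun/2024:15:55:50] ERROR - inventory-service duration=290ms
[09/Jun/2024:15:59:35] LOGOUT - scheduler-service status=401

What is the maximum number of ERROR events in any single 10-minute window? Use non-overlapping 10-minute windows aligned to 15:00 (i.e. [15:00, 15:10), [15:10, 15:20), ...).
3

To find the burst window:

1. Divide the log period into non-overlapping 10-minute windows starting at 15:00
2. Count ERROR events in each window
3. Find the window with maximum count
4. Maximum events in a window: 3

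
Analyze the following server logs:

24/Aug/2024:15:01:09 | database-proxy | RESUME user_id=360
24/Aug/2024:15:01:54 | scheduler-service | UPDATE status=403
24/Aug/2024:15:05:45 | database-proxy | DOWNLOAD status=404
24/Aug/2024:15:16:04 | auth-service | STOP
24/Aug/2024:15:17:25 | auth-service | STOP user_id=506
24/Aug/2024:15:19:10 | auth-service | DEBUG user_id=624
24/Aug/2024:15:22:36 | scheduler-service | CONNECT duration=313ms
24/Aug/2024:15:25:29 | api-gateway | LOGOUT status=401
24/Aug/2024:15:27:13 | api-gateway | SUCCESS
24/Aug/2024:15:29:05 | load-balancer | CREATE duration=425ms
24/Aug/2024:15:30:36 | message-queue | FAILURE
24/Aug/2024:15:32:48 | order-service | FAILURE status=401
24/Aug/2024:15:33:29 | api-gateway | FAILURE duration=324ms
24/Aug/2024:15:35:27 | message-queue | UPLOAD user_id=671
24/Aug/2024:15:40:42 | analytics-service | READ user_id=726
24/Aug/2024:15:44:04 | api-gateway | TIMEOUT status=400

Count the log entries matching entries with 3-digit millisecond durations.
3

To find matching entries:

1. Pattern to match: entries with 3-digit millisecond durations
2. Scan each log entry for the pattern
3. Count matches: 3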